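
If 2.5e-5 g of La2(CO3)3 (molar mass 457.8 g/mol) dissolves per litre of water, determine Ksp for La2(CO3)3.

Ksp ≈ 5.2e-35

Molar solubility s = (2.5 x 10^-5 g/L) / (457.8 g/mol) = 5.46 x 10^-8 M.
La2(CO3)3(s) ⇌ 2 La^3+ + 3 CO3^2-
For each mole of La2(CO3)3 that dissolves: [La^3+] = 2s, [CO3^2-] = 3s.
Ksp = [La^3+]^2[CO3^2-]^3
Ksp = (2s)^2(3s)^3 = 108s^5
Ksp = 108 × (5.46 x 10^-8)^5 = 5.2 × 10^-35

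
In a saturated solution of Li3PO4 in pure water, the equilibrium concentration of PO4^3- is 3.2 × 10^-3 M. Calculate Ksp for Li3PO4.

Ksp ≈ 2.8 × 10^-9

Li3PO4(s) <=> 3 Li^+ + PO4^3-
Stoichiometry gives [Li^+] = (3/1)[PO4^3-] = 9.60 × 10^-3 M.
Ksp = [Li^+]^3[PO4^3-]
Ksp = (9.60 x 10^-3)^3 × 3.2 × 10^-3 = 2.8 x 10^-9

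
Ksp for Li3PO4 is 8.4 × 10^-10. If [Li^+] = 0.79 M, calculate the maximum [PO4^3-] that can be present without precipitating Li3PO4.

[PO4^3-] = 1.7 × 10^-9 M

Li3PO4(s) <=> 3 Li^+(aq) + PO4^3-(aq)
Ksp = [Li^+]^3[PO4^3-]
Precipitation begins when Q = Ksp. With [Li^+] = 0.79 M:
8.4 × 10^-10 = (0.79)^3 × [PO4^3-]
[PO4^3-] = (8.4 × 10^-10 / 4.93 x 10^-1) = 1.7 × 10^-9 M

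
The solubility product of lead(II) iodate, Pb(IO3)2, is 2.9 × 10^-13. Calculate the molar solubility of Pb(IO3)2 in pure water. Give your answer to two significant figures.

Pb(IO3)2(s) <=> Pb^2+(aq) + 2 IO3^-(aq)
Ksp = [Pb^2+][IO3^-]^2
For each mole of Pb(IO3)2 that dissolves: [Pb^2+] = s, [IO3^-] = 2s.
Ksp = s(2s)^2 = 4s^3
s = (2.9 × 10^-13 / 4)^(1/3) = 4.2 × 10^-5 M

s ≈ 4.2 x 10^-5 M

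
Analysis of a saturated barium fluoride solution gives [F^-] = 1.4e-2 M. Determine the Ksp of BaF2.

BaF2(s) ⇌ Ba^2+(aq) + 2 F^-(aq)
Stoichiometry gives [Ba^2+] = (1/2)[F^-] = 7.00 x 10^-3 M.
Ksp = [Ba^2+][F^-]^2
Ksp = 7.00 × 10^-3 × (1.4 × 10^-2)^2 = 1.4 × 10^-6

Ksp ≈ 1.4e-6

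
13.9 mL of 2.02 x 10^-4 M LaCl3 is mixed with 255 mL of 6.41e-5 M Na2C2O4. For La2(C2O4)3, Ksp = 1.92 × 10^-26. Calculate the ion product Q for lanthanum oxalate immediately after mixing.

Total volume = 13.9 + 255 = 268.9 mL.
[La^3+] = 2.02 x 10^-4 × (13.9/268.9) = 1.044 × 10^-5 M
[C2O4^2-] = 6.41 × 10^-5 × (255/268.9) = 6.079 × 10^-5 M
La2(C2O4)3(s) ⇌ 2 La^3+(aq) + 3 C2O4^2-(aq), so Q = [La^3+]^2[C2O4^2-]^3
Q = (1.044 × 10^-5)^2(6.079 × 10^-5)^3 = 2.45 x 10^-23
Q > Ksp, so La2(C2O4)3 will precipitate.

2.45 × 10^-23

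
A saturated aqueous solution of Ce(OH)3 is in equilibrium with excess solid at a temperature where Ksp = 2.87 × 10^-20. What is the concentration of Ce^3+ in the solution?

Ce(OH)3(s) <=> Ce^3+ + 3 OH^-
Ksp = [Ce^3+][OH^-]^3
With molar solubility s: [Ce^3+] = s, [OH^-] = 3s.
Substituting: Ksp = s(3s)^3 = 27s^4
s^4 = 2.87 × 10^-20 / 27, so s = 5.710 × 10^-6 M
[Ce^3+] = s = 5.71 × 10^-6 M

[Ce^3+] ≈ 5.71 x 10^-6 M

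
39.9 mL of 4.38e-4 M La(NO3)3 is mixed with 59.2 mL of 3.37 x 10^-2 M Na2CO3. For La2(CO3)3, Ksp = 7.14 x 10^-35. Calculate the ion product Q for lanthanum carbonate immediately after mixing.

Q ≈ 2.54 × 10^-13

Total volume = 39.9 + 59.2 = 99.1 mL.
[La^3+] = 4.38 x 10^-4 × (39.9/99.1) = 1.763 × 10^-4 M
[CO3^2-] = 3.37 x 10^-2 × (59.2/99.1) = 2.013 × 10^-2 M
La2(CO3)3(s) ⇌ 2 La^3+(aq) + 3 CO3^2-(aq), so Q = [La^3+]^2[CO3^2-]^3
Q = (1.763 x 10^-4)^2(2.013 × 10^-2)^3 = 2.54 × 10^-13
Q > Ksp, so La2(CO3)3 will precipitate.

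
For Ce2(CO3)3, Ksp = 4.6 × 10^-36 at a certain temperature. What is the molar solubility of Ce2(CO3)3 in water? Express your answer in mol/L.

s ≈ 3.4e-8 M

Ce2(CO3)3(s) <=> 2 Ce^3+ + 3 CO3^2-
Ksp = [Ce^3+]^2[CO3^2-]^3
Let s = molar solubility. Then [Ce^3+] = 2s and [CO3^2-] = 3s.
Substituting: Ksp = (2s)^2(3s)^3 = 108s^5
s = (4.6 × 10^-36 / 108)^(1/5) = 3.4 × 10^-8 M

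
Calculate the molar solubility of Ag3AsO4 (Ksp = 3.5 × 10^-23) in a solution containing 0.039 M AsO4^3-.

Ag3AsO4(s) ⇌ 3 Ag^+(aq) + AsO4^3-(aq)
Ksp = [Ag^+]^3[AsO4^3-]
If s mol/L dissolves here, [Ag^+] = 3s, [AsO4^3-] = 0.039 + s ≈ 0.039 (common-ion effect: AsO4^3- is already 0.039 M).
Ksp ≈ (3s)^3 × 0.039
s = 3.2 × 10^-8 M
Check: s = 3.2 × 10^-8 ≪ 0.039, so the approximation is valid.

3.2e-8 M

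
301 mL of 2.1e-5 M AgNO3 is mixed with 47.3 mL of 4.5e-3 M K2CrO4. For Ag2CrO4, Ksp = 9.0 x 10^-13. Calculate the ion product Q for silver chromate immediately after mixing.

2.0e-13

Total volume = 301 + 47.3 = 348.3 mL.
[Ag^+] = 2.1 × 10^-5 × (301/348.3) = 1.81 × 10^-5 M
[CrO4^2-] = 4.5 x 10^-3 × (47.3/348.3) = 6.11 x 10^-4 M
Ag2CrO4(s) ⇌ 2 Ag^+(aq) + CrO4^2-(aq), so Q = [Ag^+]^2[CrO4^2-]
Q = (1.81 × 10^-5)^2(6.11 x 10^-4) = 2.0 × 10^-13
Q < Ksp, so no precipitate of Ag2CrO4 forms.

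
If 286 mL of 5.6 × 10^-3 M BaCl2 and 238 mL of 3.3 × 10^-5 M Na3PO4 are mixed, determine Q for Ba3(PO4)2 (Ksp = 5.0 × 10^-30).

Total volume = 286 + 238 = 524 mL.
[Ba^2+] = 5.6 × 10^-3 × (286/524) = 3.06 × 10^-3 M
[PO4^3-] = 3.3 × 10^-5 × (238/524) = 1.50 x 10^-5 M
Ba3(PO4)2(s) ⇌ 3 Ba^2+(aq) + 2 PO4^3-(aq), so Q = [Ba^2+]^3[PO4^3-]^2
Q = (3.06 x 10^-3)^3(1.50 × 10^-5)^2 = 6.4 × 10^-18
Q > Ksp, so Ba3(PO4)2 will precipitate.

Q = 6.4e-18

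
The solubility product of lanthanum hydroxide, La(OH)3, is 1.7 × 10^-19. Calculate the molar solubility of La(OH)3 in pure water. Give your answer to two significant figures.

La(OH)3(s) ⇌ La^3+(aq) + 3 OH^-(aq)
Ksp = [La^3+][OH^-]^3
With molar solubility s: [La^3+] = s, [OH^-] = 3s.
Substituting: Ksp = s(3s)^3 = 27s^4
s^4 = 1.7 × 10^-19 / 27, so s = 8.9 × 10^-6 M

s ≈ 8.9 × 10^-6 M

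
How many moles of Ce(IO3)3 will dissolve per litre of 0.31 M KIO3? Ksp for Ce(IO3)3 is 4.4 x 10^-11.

s = 1.5 × 10^-9 M

Ce(IO3)3(s) ⇌ Ce^3+(aq) + 3 IO3^-(aq)
Ksp = [Ce^3+][IO3^-]^3
Let s be the molar solubility in this solution. [Ce^3+] = s, [IO3^-] = 0.31 + 3s ≈ 0.31 (since IO3^- from KIO3 dominates).
Ksp ≈ s × (0.31)^3
s = 1.5 × 10^-9 M
Check: 3s = 4.4 × 10^-9 ≪ 0.31, so the approximation is valid.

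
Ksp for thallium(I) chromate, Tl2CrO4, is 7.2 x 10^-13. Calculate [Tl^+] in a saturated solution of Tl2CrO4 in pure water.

1.1 x 10^-4 M

Tl2CrO4(s) <=> 2 Tl^+ + CrO4^2-
Ksp = [Tl^+]^2[CrO4^2-]
For each mole of Tl2CrO4 that dissolves: [Tl^+] = 2s, [CrO4^2-] = s.
Ksp = (2s)^2s = 4s^3
s = (7.2 x 10^-13 / 4)^(1/3) = 5.65 × 10^-5 M
[Tl^+] = 2s = 1.1 x 10^-4 M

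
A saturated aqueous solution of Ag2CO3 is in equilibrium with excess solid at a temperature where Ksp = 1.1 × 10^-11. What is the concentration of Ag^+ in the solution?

Ag2CO3(s) ⇌ 2 Ag^+(aq) + CO3^2-(aq)
Ksp = [Ag^+]^2[CO3^2-]
With molar solubility s: [Ag^+] = 2s, [CO3^2-] = s.
So Ksp = (2s)^2 × s = 4s^3
Solving, s = (1.1 × 10^-11/4)^(1/3) = 1.40 × 10^-4 M
[Ag^+] = 2s = 2.8 × 10^-4 M

2.8e-4 M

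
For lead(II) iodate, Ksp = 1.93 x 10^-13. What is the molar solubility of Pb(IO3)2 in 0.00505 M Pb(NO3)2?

Pb(IO3)2(s) ⇌ Pb^2+(aq) + 2 IO3^-(aq)
Ksp = [Pb^2+][IO3^-]^2
Let s be the molar solubility in this solution. [Pb^2+] = 0.00505 + s ≈ 0.00505, [IO3^-] = 2s (common-ion effect: Pb^2+ is already 0.00505 M).
Ksp ≈ 0.00505 × (2s)^2
s = 3.09 x 10^-6 M
Check: s = 3.1 x 10^-6 ≪ 0.00505, so the approximation is valid.

s = 3.09 x 10^-6 M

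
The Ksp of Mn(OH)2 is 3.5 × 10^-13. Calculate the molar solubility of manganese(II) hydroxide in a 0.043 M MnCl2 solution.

Mn(OH)2(s) ⇌ Mn^2+ + 2 OH^-
Ksp = [Mn^2+][OH^-]^2
If s mol/L dissolves here, [Mn^2+] = 0.043 + s ≈ 0.043, [OH^-] = 2s (Ksp is small, so little additional dissolves).
Ksp ≈ 0.043 × (2s)^2
s = 1.4 x 10^-6 M
Check: s = 1.4 × 10^-6 ≪ 0.043, so the approximation is valid.

s ≈ 1.4 × 10^-6 M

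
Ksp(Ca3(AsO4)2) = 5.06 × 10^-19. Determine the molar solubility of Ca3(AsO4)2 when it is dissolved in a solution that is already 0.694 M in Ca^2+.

6.15 × 10^-10 M

Ca3(AsO4)2(s) ⇌ 3 Ca^2+ + 2 AsO4^3-
Ksp = [Ca^2+]^3[AsO4^3-]^2
Let s = moles of Ca3(AsO4)2 that dissolve per litre. [Ca^2+] = 0.694 + 3s ≈ 0.694, [AsO4^3-] = 2s (since the Ca^2+ already present dominates).
Ksp ≈ (0.694)^3 × (2s)^2
s = 6.15 x 10^-10 M
Check: 3s = 1.8 × 10^-9 ≪ 0.694, so the approximation is valid.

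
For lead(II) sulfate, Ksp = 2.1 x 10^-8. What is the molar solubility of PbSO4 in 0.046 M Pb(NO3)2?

PbSO4(s) <=> Pb^2+ + SO4^2-
Ksp = [Pb^2+][SO4^2-]
Let s be the molar solubility in this solution. [Pb^2+] = 0.046 + s ≈ 0.046, [SO4^2-] = s (since Pb^2+ from Pb(NO3)2 dominates).
Ksp ≈ 0.046 × s
s = 4.6 × 10^-7 M
Check: s = 4.6 x 10^-7 ≪ 0.046, so the approximation is valid.

4.6e-7 M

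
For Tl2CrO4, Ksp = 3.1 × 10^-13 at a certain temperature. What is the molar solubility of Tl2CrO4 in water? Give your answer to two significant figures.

4.3 × 10^-5 M

Tl2CrO4(s) ⇌ 2 Tl^+(aq) + CrO4^2-(aq)
Ksp = [Tl^+]^2[CrO4^2-]
With molar solubility s: [Tl^+] = 2s, [CrO4^2-] = s.
Substituting: Ksp = (2s)^2s = 4s^3
s^3 = 3.1 × 10^-13 / 4, so s = 4.3 x 10^-5 M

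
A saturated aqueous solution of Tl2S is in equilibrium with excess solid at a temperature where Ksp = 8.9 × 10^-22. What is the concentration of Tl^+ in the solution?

Tl2S(s) ⇌ 2 Tl^+(aq) + S^2-(aq)
Ksp = [Tl^+]^2[S^2-]
Let s = molar solubility. Then [Tl^+] = 2s and [S^2-] = s.
So Ksp = (2s)^2 × s = 4s^3
s = (8.9 × 10^-22 / 4)^(1/3) = 6.06 × 10^-8 M
[Tl^+] = 2s = 1.2 × 10^-7 M

[Tl^+] ≈ 1.2 x 10^-7 M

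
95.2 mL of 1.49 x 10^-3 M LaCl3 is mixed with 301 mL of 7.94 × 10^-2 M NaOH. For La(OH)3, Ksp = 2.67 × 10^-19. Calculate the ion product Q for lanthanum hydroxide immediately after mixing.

Q ≈ 7.86 × 10^-8

Total volume = 95.2 + 301 = 396.2 mL.
[La^3+] = 1.49 x 10^-3 × (95.2/396.2) = 3.580 × 10^-4 M
[OH^-] = 7.94 x 10^-2 × (301/396.2) = 6.032 × 10^-2 M
La(OH)3(s) <=> La^3+ + 3 OH^-, so Q = [La^3+][OH^-]^3
Q = (3.580 × 10^-4)(6.032 × 10^-2)^3 = 7.86 × 10^-8
Q > Ksp, so La(OH)3 will precipitate.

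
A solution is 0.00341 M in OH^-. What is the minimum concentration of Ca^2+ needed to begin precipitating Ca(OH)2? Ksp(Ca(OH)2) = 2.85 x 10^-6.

Ca(OH)2(s) ⇌ Ca^2+ + 2 OH^-
Ksp = [Ca^2+][OH^-]^2
Precipitation begins when Q = Ksp. With [OH^-] = 0.00341 M:
2.85 x 10^-6 = (0.00341)^2 × [Ca^2+]
[Ca^2+] = (2.85 x 10^-6 / 1.163 × 10^-5) = 2.45 x 10^-1 M

2.45 × 10^-1 M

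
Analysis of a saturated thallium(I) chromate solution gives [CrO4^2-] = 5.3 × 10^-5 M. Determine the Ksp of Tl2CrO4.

Ksp ≈ 6.0 × 10^-13

Tl2CrO4(s) ⇌ 2 Tl^+(aq) + CrO4^2-(aq)
Stoichiometry gives [Tl^+] = (2/1)[CrO4^2-] = 1.06 × 10^-4 M.
Ksp = [Tl^+]^2[CrO4^2-]
Ksp = (1.06 x 10^-4)^2 × 5.3 x 10^-5 = 6.0 × 10^-13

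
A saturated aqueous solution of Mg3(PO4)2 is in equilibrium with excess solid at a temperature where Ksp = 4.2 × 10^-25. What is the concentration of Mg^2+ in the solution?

[Mg^2+] ≈ 1.6 × 10^-5 M

Mg3(PO4)2(s) ⇌ 3 Mg^2+(aq) + 2 PO4^3-(aq)
Ksp = [Mg^2+]^3[PO4^3-]^2
If s mol/L of Mg3(PO4)2 dissolves, [Mg^2+] = 3s and [PO4^3-] = 2s.
Substituting: Ksp = (3s)^3(2s)^2 = 108s^5
Solving, s = (4.2 × 10^-25/108)^(1/5) = 5.22 × 10^-6 M
[Mg^2+] = 3s = 1.6 x 10^-5 M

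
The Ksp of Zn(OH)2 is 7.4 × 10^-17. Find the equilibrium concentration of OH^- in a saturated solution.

[OH^-] ≈ 5.3 × 10^-6 M

Zn(OH)2(s) ⇌ Zn^2+ + 2 OH^-
Ksp = [Zn^2+][OH^-]^2
Let s = molar solubility. Then [Zn^2+] = s and [OH^-] = 2s.
So Ksp = s × (2s)^2 = 4s^3
s = (7.4 × 10^-17 / 4)^(1/3) = 2.64 × 10^-6 M
[OH^-] = 2s = 5.3 × 10^-6 M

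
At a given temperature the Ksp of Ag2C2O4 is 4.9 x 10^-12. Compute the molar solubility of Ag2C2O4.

Ag2C2O4(s) ⇌ 2 Ag^+(aq) + C2O4^2-(aq)
Ksp = [Ag^+]^2[C2O4^2-]
If s mol/L of Ag2C2O4 dissolves, [Ag^+] = 2s and [C2O4^2-] = s.
So Ksp = (2s)^2 × s = 4s^3
s = (4.9 x 10^-12 / 4)^(1/3) = 1.1 × 10^-4 M

s ≈ 1.1 x 10^-4 M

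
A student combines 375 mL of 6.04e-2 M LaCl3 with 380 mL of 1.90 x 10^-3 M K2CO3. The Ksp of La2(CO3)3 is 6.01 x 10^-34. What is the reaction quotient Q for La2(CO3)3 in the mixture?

Total volume = 375 + 380 = 755 mL.
[La^3+] = 6.04 x 10^-2 × (375/755) = 3.000 x 10^-2 M
[CO3^2-] = 1.90 x 10^-3 × (380/755) = 9.563 x 10^-4 M
La2(CO3)3(s) ⇌ 2 La^3+ + 3 CO3^2-, so Q = [La^3+]^2[CO3^2-]^3
Q = (3.000 x 10^-2)^2(9.563 × 10^-4)^3 = 7.87 x 10^-13
Q > Ksp, so La2(CO3)3 will precipitate.

7.87 x 10^-13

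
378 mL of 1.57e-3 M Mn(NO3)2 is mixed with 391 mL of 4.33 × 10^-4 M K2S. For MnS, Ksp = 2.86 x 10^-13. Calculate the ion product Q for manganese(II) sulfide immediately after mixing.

Total volume = 378 + 391 = 769 mL.
[Mn^2+] = 1.57 × 10^-3 × (378/769) = 7.717 x 10^-4 M
[S^2-] = 4.33 × 10^-4 × (391/769) = 2.202 × 10^-4 M
MnS(s) ⇌ Mn^2+ + S^2-, so Q = [Mn^2+][S^2-]
Q = (7.717 × 10^-4)(2.202 x 10^-4) = 1.70 x 10^-7
Q > Ksp, so MnS will precipitate.

Q ≈ 1.70e-7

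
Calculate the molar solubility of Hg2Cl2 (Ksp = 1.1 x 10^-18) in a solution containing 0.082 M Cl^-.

s = 1.6e-16 M

Hg2Cl2(s) ⇌ Hg2^2+(aq) + 2 Cl^-(aq)
Ksp = [Hg2^2+][Cl^-]^2
Let s be the molar solubility in this solution. [Hg2^2+] = s, [Cl^-] = 0.082 + 2s ≈ 0.082 (common-ion effect: Cl^- is already 0.082 M).
Ksp ≈ s × (0.082)^2
s = 1.6 × 10^-16 M
Check: 2s = 3.3 × 10^-16 ≪ 0.082, so the approximation is valid.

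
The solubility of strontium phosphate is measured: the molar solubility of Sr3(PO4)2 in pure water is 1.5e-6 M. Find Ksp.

Sr3(PO4)2(s) ⇌ 3 Sr^2+(aq) + 2 PO4^3-(aq)
For each mole of Sr3(PO4)2 that dissolves: [Sr^2+] = 3s, [PO4^3-] = 2s.
Ksp = [Sr^2+]^3[PO4^3-]^2
Ksp = (3s)^3(2s)^2 = 108s^5
With s = 1.5 × 10^-6: Ksp = 8.2 × 10^-28

8.2 x 10^-28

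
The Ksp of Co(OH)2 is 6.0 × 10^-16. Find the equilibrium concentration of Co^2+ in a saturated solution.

Co(OH)2(s) ⇌ Co^2+(aq) + 2 OH^-(aq)
Ksp = [Co^2+][OH^-]^2
For each mole of Co(OH)2 that dissolves: [Co^2+] = s, [OH^-] = 2s.
Substituting: Ksp = s(2s)^2 = 4s^3
s^3 = 6.0 × 10^-16 / 4, so s = 5.31 × 10^-6 M
[Co^2+] = s = 5.3 × 10^-6 M

[Co^2+] = 5.3 × 10^-6 M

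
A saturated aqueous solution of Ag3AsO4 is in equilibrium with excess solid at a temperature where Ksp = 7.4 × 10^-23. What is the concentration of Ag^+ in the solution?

Ag3AsO4(s) ⇌ 3 Ag^+ + AsO4^3-
Ksp = [Ag^+]^3[AsO4^3-]
Let s = molar solubility. Then [Ag^+] = 3s and [AsO4^3-] = s.
So Ksp = (3s)^3 × s = 27s^4
s = (7.4 × 10^-23 / 27)^(1/4) = 1.29 × 10^-6 M
[Ag^+] = 3s = 3.9 × 10^-6 M

3.9 × 10^-6 M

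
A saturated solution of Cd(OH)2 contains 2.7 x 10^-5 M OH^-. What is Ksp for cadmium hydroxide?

9.8 × 10^-15

Cd(OH)2(s) ⇌ Cd^2+(aq) + 2 OH^-(aq)
Stoichiometry gives [Cd^2+] = (1/2)[OH^-] = 1.35 × 10^-5 M.
Ksp = [Cd^2+][OH^-]^2
Ksp = 1.35 × 10^-5 × (2.7 × 10^-5)^2 = 9.8 × 10^-15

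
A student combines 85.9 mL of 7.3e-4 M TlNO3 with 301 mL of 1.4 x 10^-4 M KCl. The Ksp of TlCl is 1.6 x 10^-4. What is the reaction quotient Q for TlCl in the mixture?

Total volume = 85.9 + 301 = 386.9 mL.
[Tl^+] = 7.3 x 10^-4 × (85.9/386.9) = 1.62 × 10^-4 M
[Cl^-] = 1.4 × 10^-4 × (301/386.9) = 1.09 × 10^-4 M
TlCl(s) ⇌ Tl^+ + Cl^-, so Q = [Tl^+][Cl^-]
Q = (1.62 × 10^-4)(1.09 x 10^-4) = 1.8 × 10^-8
Q < Ksp, so no precipitate of TlCl forms.

Q ≈ 1.8e-8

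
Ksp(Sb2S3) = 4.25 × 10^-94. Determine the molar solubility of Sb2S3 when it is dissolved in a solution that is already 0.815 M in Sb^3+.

s = 2.87 × 10^-32 M

Sb2S3(s) ⇌ 2 Sb^3+ + 3 S^2-
Ksp = [Sb^3+]^2[S^2-]^3
If s mol/L dissolves here, [Sb^3+] = 0.815 + 2s ≈ 0.815, [S^2-] = 3s (common-ion effect: Sb^3+ is already 0.815 M).
Ksp ≈ (0.815)^2 × (3s)^3
s = 2.87 x 10^-32 M
Check: 2s = 5.7 x 10^-32 ≪ 0.815, so the approximation is valid.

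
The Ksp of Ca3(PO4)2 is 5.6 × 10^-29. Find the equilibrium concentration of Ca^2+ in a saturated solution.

[Ca^2+] = 2.6e-6 M

Ca3(PO4)2(s) ⇌ 3 Ca^2+ + 2 PO4^3-
Ksp = [Ca^2+]^3[PO4^3-]^2
Let s = molar solubility. Then [Ca^2+] = 3s and [PO4^3-] = 2s.
Ksp = (3s)^3(2s)^2 = 108s^5
s = (5.6 × 10^-29 / 108)^(1/5) = 8.77 x 10^-7 M
[Ca^2+] = 3s = 2.6 x 10^-6 M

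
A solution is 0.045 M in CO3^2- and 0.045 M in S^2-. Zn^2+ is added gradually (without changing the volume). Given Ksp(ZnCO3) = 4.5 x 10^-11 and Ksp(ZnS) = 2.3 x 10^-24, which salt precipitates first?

Each salt begins to precipitate when Q = Ksp, i.e. when [Zn^2+] reaches its threshold.
For ZnCO3: 4.5 x 10^-11 = 0.045 × [Zn^2+]  ⇒  [Zn^2+] = 1.0 × 10^-9 M.
For ZnS: 2.3 x 10^-24 = 0.045 × [Zn^2+]  ⇒  [Zn^2+] = 5.1 × 10^-23 M.
The salt with the lower threshold [Zn^2+] precipitates first: ZnS.

ZnS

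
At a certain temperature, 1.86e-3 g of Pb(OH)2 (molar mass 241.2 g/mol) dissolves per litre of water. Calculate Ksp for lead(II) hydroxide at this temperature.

Molar solubility s = (1.86 × 10^-3 g/L) / (241.2 g/mol) = 7.711 × 10^-6 M.
Pb(OH)2(s) ⇌ Pb^2+(aq) + 2 OH^-(aq)
With molar solubility s: [Pb^2+] = s, [OH^-] = 2s.
Ksp = [Pb^2+][OH^-]^2
Ksp = s(2s)^2 = 4s^3
Ksp = 4 × (7.711 × 10^-6)^3 = 1.83 x 10^-15

Ksp = 1.83 x 10^-15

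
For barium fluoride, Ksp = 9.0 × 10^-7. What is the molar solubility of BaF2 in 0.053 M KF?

s ≈ 3.2 × 10^-4 M

BaF2(s) <=> Ba^2+ + 2 F^-
Ksp = [Ba^2+][F^-]^2
Let s = moles of BaF2 that dissolve per litre. [Ba^2+] = s, [F^-] = 0.053 + 2s ≈ 0.053 (since F^- from KF dominates).
Ksp ≈ s × (0.053)^2
s = 3.2 x 10^-4 M
Check: 2s = 6.4 × 10^-4 ≪ 0.053, so the approximation is valid.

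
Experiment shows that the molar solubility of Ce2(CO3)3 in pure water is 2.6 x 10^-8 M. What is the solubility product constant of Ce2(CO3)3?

Ce2(CO3)3(s) <=> 2 Ce^3+ + 3 CO3^2-
Let s = molar solubility. Then [Ce^3+] = 2s and [CO3^2-] = 3s.
Ksp = [Ce^3+]^2[CO3^2-]^3
Substituting: Ksp = (2s)^2(3s)^3 = 108s^5
With s = 2.6 × 10^-8: Ksp = 1.3 × 10^-36

1.3 × 10^-36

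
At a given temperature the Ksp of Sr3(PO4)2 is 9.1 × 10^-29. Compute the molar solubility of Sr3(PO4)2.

Sr3(PO4)2(s) <=> 3 Sr^2+ + 2 PO4^3-
Ksp = [Sr^2+]^3[PO4^3-]^2
If s mol/L of Sr3(PO4)2 dissolves, [Sr^2+] = 3s and [PO4^3-] = 2s.
Substituting: Ksp = (3s)^3(2s)^2 = 108s^5
s^5 = 9.1 × 10^-29 / 108, so s = 9.7 × 10^-7 M

s ≈ 9.7 × 10^-7 M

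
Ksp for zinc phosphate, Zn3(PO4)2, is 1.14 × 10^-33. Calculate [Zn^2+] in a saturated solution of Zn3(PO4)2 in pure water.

[Zn^2+] ≈ 3.03 × 10^-7 M

Zn3(PO4)2(s) <=> 3 Zn^2+ + 2 PO4^3-
Ksp = [Zn^2+]^3[PO4^3-]^2
If s mol/L of Zn3(PO4)2 dissolves, [Zn^2+] = 3s and [PO4^3-] = 2s.
So Ksp = (3s)^3 × (2s)^2 = 108s^5
s = (1.14 × 10^-33 / 108)^(1/5) = 1.011 × 10^-7 M
[Zn^2+] = 3s = 3.03 × 10^-7 M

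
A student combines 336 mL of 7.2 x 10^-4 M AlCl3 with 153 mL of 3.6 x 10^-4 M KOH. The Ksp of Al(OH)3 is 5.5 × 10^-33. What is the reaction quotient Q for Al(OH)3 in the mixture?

Total volume = 336 + 153 = 489 mL.
[Al^3+] = 7.2 × 10^-4 × (336/489) = 4.95 x 10^-4 M
[OH^-] = 3.6 × 10^-4 × (153/489) = 1.13 × 10^-4 M
Al(OH)3(s) ⇌ Al^3+(aq) + 3 OH^-(aq), so Q = [Al^3+][OH^-]^3
Q = (4.95 x 10^-4)(1.13 × 10^-4)^3 = 7.1 × 10^-16
Q > Ksp, so Al(OH)3 will precipitate.

Q = 7.1 x 10^-16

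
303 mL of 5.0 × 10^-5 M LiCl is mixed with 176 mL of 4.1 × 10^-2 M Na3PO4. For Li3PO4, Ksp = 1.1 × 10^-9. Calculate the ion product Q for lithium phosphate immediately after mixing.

Total volume = 303 + 176 = 479 mL.
[Li^+] = 5.0 x 10^-5 × (303/479) = 3.16 × 10^-5 M
[PO4^3-] = 4.1 x 10^-2 × (176/479) = 1.51 × 10^-2 M
Li3PO4(s) ⇌ 3 Li^+ + PO4^3-, so Q = [Li^+]^3[PO4^3-]
Q = (3.16 x 10^-5)^3(1.51 x 10^-2) = 4.8 × 10^-16
Q < Ksp, so no precipitate of Li3PO4 forms.

4.8e-16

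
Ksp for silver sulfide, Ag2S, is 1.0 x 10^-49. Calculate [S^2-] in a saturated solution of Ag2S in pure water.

Ag2S(s) <=> 2 Ag^+ + S^2-
Ksp = [Ag^+]^2[S^2-]
Let s = molar solubility. Then [Ag^+] = 2s and [S^2-] = s.
Substituting: Ksp = (2s)^2s = 4s^3
s = (1.0 x 10^-49 / 4)^(1/3) = 2.92 × 10^-17 M
[S^2-] = s = 2.9 × 10^-17 M

2.9e-17 M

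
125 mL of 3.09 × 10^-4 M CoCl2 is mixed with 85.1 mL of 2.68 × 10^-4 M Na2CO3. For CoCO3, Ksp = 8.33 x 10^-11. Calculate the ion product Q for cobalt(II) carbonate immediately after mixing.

2.00 × 10^-8

Total volume = 125 + 85.1 = 210.1 mL.
[Co^2+] = 3.09 x 10^-4 × (125/210.1) = 1.838 x 10^-4 M
[CO3^2-] = 2.68 x 10^-4 × (85.1/210.1) = 1.086 × 10^-4 M
CoCO3(s) ⇌ Co^2+ + CO3^2-, so Q = [Co^2+][CO3^2-]
Q = (1.838 × 10^-4)(1.086 x 10^-4) = 2.00 × 10^-8
Q > Ksp, so CoCO3 will precipitate.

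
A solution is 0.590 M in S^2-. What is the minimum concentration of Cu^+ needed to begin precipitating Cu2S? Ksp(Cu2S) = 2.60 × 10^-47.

[Cu^+] ≈ 6.64 × 10^-24 M

Cu2S(s) ⇌ 2 Cu^+ + S^2-
Ksp = [Cu^+]^2[S^2-]
Precipitation begins when Q = Ksp. With [S^2-] = 0.590 M:
2.60 × 10^-47 = (0.590) × [Cu^+]^2
[Cu^+] = (2.60 × 10^-47 / 5.90 x 10^-1)^(1/2) = 6.64 × 10^-24 M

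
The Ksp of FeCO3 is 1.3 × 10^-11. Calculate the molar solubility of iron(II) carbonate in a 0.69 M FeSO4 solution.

FeCO3(s) ⇌ Fe^2+(aq) + CO3^2-(aq)
Ksp = [Fe^2+][CO3^2-]
Let s be the molar solubility in this solution. [Fe^2+] = 0.69 + s ≈ 0.69, [CO3^2-] = s (common-ion effect: Fe^2+ is already 0.69 M).
Ksp ≈ 0.69 × s
s = 1.9 x 10^-11 M
Check: s = 1.9 × 10^-11 ≪ 0.69, so the approximation is valid.

1.9e-11 M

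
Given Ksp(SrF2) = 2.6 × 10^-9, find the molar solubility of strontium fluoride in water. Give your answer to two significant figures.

SrF2(s) ⇌ Sr^2+(aq) + 2 F^-(aq)
Ksp = [Sr^2+][F^-]^2
For each mole of SrF2 that dissolves: [Sr^2+] = s, [F^-] = 2s.
Ksp = s(2s)^2 = 4s^3
s^3 = 2.6 × 10^-9 / 4, so s = 8.7 × 10^-4 M

s = 8.7 x 10^-4 M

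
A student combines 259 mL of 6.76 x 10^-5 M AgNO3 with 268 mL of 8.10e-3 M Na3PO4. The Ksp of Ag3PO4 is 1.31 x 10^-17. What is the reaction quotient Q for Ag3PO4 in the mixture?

Q ≈ 1.51e-16

Total volume = 259 + 268 = 527 mL.
[Ag^+] = 6.76 x 10^-5 × (259/527) = 3.322 × 10^-5 M
[PO4^3-] = 8.10 × 10^-3 × (268/527) = 4.119 × 10^-3 M
Ag3PO4(s) ⇌ 3 Ag^+(aq) + PO4^3-(aq), so Q = [Ag^+]^3[PO4^3-]
Q = (3.322 × 10^-5)^3(4.119 x 10^-3) = 1.51 x 10^-16
Q > Ksp, so Ag3PO4 will precipitate.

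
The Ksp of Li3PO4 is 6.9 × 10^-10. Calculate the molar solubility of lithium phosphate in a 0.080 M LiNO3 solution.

Li3PO4(s) <=> 3 Li^+(aq) + PO4^3-(aq)
Ksp = [Li^+]^3[PO4^3-]
If s mol/L dissolves here, [Li^+] = 0.080 + 3s ≈ 0.080, [PO4^3-] = s (common-ion effect: Li^+ is already 0.080 M).
Ksp ≈ (0.080)^3 × s
s = 1.3 × 10^-6 M
Check: 3s = 4.0 x 10^-6 ≪ 0.080, so the approximation is valid.

1.3 × 10^-6 M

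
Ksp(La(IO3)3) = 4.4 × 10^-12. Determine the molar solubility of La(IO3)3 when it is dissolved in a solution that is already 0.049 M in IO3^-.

s ≈ 3.7e-8 M

La(IO3)3(s) ⇌ La^3+(aq) + 3 IO3^-(aq)
Ksp = [La^3+][IO3^-]^3
If s mol/L dissolves here, [La^3+] = s, [IO3^-] = 0.049 + 3s ≈ 0.049 (common-ion effect: IO3^- is already 0.049 M).
Ksp ≈ s × (0.049)^3
s = 3.7 × 10^-8 M
Check: 3s = 1.1 × 10^-7 ≪ 0.049, so the approximation is valid.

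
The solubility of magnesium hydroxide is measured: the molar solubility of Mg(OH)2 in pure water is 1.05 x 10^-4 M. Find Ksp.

Ksp = 4.63e-12

Mg(OH)2(s) ⇌ Mg^2+ + 2 OH^-
If s mol/L of Mg(OH)2 dissolves, [Mg^2+] = s and [OH^-] = 2s.
Ksp = [Mg^2+][OH^-]^2
So Ksp = s × (2s)^2 = 4s^3
With s = 1.05 × 10^-4: Ksp = 4.63 × 10^-12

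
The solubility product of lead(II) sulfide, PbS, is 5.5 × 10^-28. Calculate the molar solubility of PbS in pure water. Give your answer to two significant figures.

s ≈ 2.3e-14 M

PbS(s) <=> Pb^2+ + S^2-
Ksp = [Pb^2+][S^2-]
With molar solubility s: [Pb^2+] = s, [S^2-] = s.
Ksp = s × s = s^2
s = √(5.5 × 10^-28) = 2.3 x 10^-14 M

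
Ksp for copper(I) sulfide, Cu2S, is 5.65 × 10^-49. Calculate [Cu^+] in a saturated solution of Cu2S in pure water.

Cu2S(s) ⇌ 2 Cu^+(aq) + S^2-(aq)
Ksp = [Cu^+]^2[S^2-]
If s mol/L of Cu2S dissolves, [Cu^+] = 2s and [S^2-] = s.
Substituting: Ksp = (2s)^2s = 4s^3
s^3 = 5.65 × 10^-49 / 4, so s = 5.208 x 10^-17 M
[Cu^+] = 2s = 1.04 × 10^-16 M

[Cu^+] = 1.04e-16 M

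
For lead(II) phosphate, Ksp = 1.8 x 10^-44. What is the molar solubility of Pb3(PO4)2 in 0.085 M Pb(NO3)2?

2.7 x 10^-21 M

Pb3(PO4)2(s) <=> 3 Pb^2+(aq) + 2 PO4^3-(aq)
Ksp = [Pb^2+]^3[PO4^3-]^2
Let s = moles of Pb3(PO4)2 that dissolve per litre. [Pb^2+] = 0.085 + 3s ≈ 0.085, [PO4^3-] = 2s (since Pb^2+ from Pb(NO3)2 dominates).
Ksp ≈ (0.085)^3 × (2s)^2
s = 2.7 × 10^-21 M
Check: 3s = 8.1 × 10^-21 ≪ 0.085, so the approximation is valid.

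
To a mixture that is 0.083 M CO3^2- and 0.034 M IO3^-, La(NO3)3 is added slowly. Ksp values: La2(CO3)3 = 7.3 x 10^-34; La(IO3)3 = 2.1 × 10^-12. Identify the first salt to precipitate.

La2(CO3)3

Each salt begins to precipitate when Q = Ksp, i.e. when [La^3+] reaches its threshold.
For La2(CO3)3: 7.3 x 10^-34 = (0.083)^3 × [La^3+]^2  ⇒  [La^3+] = 1.1 × 10^-15 M.
For La(IO3)3: 2.1 × 10^-12 = (0.034)^3 × [La^3+]  ⇒  [La^3+] = 5.3 x 10^-8 M.
The salt with the lower threshold [La^3+] precipitates first: La2(CO3)3.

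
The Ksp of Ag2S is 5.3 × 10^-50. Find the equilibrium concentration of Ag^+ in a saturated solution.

[Ag^+] = 4.7e-17 M

Ag2S(s) <=> 2 Ag^+(aq) + S^2-(aq)
Ksp = [Ag^+]^2[S^2-]
With molar solubility s: [Ag^+] = 2s, [S^2-] = s.
Ksp = (2s)^2s = 4s^3
s^3 = 5.3 × 10^-50 / 4, so s = 2.37 x 10^-17 M
[Ag^+] = 2s = 4.7 x 10^-17 M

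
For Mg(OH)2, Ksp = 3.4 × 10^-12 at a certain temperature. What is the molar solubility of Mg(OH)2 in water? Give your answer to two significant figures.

Mg(OH)2(s) ⇌ Mg^2+ + 2 OH^-
Ksp = [Mg^2+][OH^-]^2
If s mol/L of Mg(OH)2 dissolves, [Mg^2+] = s and [OH^-] = 2s.
Ksp = s(2s)^2 = 4s^3
s = (3.4 × 10^-12 / 4)^(1/3) = 9.5 × 10^-5 M

s ≈ 9.5e-5 M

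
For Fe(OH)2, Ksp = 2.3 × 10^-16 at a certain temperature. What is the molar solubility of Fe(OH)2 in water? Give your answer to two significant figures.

s = 3.9e-6 M

Fe(OH)2(s) ⇌ Fe^2+ + 2 OH^-
Ksp = [Fe^2+][OH^-]^2
With molar solubility s: [Fe^2+] = s, [OH^-] = 2s.
So Ksp = s × (2s)^2 = 4s^3
Solving, s = (2.3 × 10^-16/4)^(1/3) = 3.9 × 10^-6 M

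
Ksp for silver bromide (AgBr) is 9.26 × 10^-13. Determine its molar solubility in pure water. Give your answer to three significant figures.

s ≈ 9.62 × 10^-7 M

AgBr(s) <=> Ag^+ + Br^-
Ksp = [Ag^+][Br^-]
With molar solubility s: [Ag^+] = s, [Br^-] = s.
Ksp = (s)(s) = s^2
s = √(9.26 × 10^-13) = 9.62 × 10^-7 M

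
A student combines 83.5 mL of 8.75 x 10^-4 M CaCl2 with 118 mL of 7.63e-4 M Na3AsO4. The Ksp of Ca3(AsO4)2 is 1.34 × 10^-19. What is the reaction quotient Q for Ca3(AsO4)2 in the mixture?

Total volume = 83.5 + 118 = 201.5 mL.
[Ca^2+] = 8.75 × 10^-4 × (83.5/201.5) = 3.626 × 10^-4 M
[AsO4^3-] = 7.63 x 10^-4 × (118/201.5) = 4.468 × 10^-4 M
Ca3(AsO4)2(s) <=> 3 Ca^2+ + 2 AsO4^3-, so Q = [Ca^2+]^3[AsO4^3-]^2
Q = (3.626 x 10^-4)^3(4.468 x 10^-4)^2 = 9.52 x 10^-18
Q > Ksp, so Ca3(AsO4)2 will precipitate.

9.52 x 10^-18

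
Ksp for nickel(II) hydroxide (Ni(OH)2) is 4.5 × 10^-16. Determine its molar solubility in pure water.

s ≈ 4.8e-6 M

Ni(OH)2(s) ⇌ Ni^2+(aq) + 2 OH^-(aq)
Ksp = [Ni^2+][OH^-]^2
With molar solubility s: [Ni^2+] = s, [OH^-] = 2s.
So Ksp = s × (2s)^2 = 4s^3
s^3 = 4.5 × 10^-16 / 4, so s = 4.8 x 10^-6 M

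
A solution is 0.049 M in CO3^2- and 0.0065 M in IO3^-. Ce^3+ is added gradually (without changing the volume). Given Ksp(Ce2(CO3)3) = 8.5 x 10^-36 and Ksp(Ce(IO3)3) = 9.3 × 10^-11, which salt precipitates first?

Each salt begins to precipitate when Q = Ksp, i.e. when [Ce^3+] reaches its threshold.
For Ce2(CO3)3: 8.5 x 10^-36 = (0.049)^3 × [Ce^3+]^2  ⇒  [Ce^3+] = 2.7 × 10^-16 M.
For Ce(IO3)3: 9.3 × 10^-11 = (0.0065)^3 × [Ce^3+]  ⇒  [Ce^3+] = 3.4 x 10^-4 M.
The salt with the lower threshold [Ce^3+] precipitates first: Ce2(CO3)3.

Ce2(CO3)3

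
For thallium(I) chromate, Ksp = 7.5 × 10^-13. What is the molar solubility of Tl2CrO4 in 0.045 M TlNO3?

s ≈ 3.7 × 10^-10 M

Tl2CrO4(s) ⇌ 2 Tl^+(aq) + CrO4^2-(aq)
Ksp = [Tl^+]^2[CrO4^2-]
Let s be the molar solubility in this solution. [Tl^+] = 0.045 + 2s ≈ 0.045, [CrO4^2-] = s (since Tl^+ from TlNO3 dominates).
Ksp ≈ (0.045)^2 × s
s = 3.7 x 10^-10 M
Check: 2s = 7.4 × 10^-10 ≪ 0.045, so the approximation is valid.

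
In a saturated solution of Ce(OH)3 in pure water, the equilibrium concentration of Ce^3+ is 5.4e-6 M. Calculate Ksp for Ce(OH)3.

Ce(OH)3(s) ⇌ Ce^3+(aq) + 3 OH^-(aq)
Stoichiometry gives [OH^-] = (3/1)[Ce^3+] = 1.62 x 10^-5 M.
Ksp = [Ce^3+][OH^-]^3
Ksp = 5.4 × 10^-6 × (1.62 x 10^-5)^3 = 2.3 x 10^-20

2.3 x 10^-20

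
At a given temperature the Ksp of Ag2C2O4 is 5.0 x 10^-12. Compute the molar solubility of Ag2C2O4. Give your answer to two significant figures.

s ≈ 1.1 x 10^-4 M

Ag2C2O4(s) ⇌ 2 Ag^+ + C2O4^2-
Ksp = [Ag^+]^2[C2O4^2-]
Let s = molar solubility. Then [Ag^+] = 2s and [C2O4^2-] = s.
Ksp = (2s)^2s = 4s^3
Solving, s = (5.0 x 10^-12/4)^(1/3) = 1.1 x 10^-4 M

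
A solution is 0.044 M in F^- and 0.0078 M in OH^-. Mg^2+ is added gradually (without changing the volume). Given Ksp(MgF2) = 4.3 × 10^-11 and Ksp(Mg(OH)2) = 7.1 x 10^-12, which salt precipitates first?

MgF2

Precipitation of each salt starts when its ion product equals its Ksp.
For MgF2: 4.3 × 10^-11 = (0.044)^2 × [Mg^2+]  ⇒  [Mg^2+] = 2.2 × 10^-8 M.
For Mg(OH)2: 7.1 x 10^-12 = (0.0078)^2 × [Mg^2+]  ⇒  [Mg^2+] = 1.2 × 10^-7 M.
The salt with the lower threshold [Mg^2+] precipitates first: MgF2.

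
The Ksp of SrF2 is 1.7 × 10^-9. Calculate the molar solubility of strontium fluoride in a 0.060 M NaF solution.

SrF2(s) ⇌ Sr^2+ + 2 F^-
Ksp = [Sr^2+][F^-]^2
Let s = moles of SrF2 that dissolve per litre. [Sr^2+] = s, [F^-] = 0.060 + 2s ≈ 0.060 (Ksp is small, so little additional dissolves).
Ksp ≈ s × (0.060)^2
s = 4.7 × 10^-7 M
Check: 2s = 9.4 × 10^-7 ≪ 0.060, so the approximation is valid.

4.7e-7 M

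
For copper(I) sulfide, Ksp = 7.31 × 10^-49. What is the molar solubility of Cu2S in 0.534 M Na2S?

Cu2S(s) ⇌ 2 Cu^+(aq) + S^2-(aq)
Ksp = [Cu^+]^2[S^2-]
Let s = moles of Cu2S that dissolve per litre. [Cu^+] = 2s, [S^2-] = 0.534 + s ≈ 0.534 (since S^2- from Na2S dominates).
Ksp ≈ (2s)^2 × 0.534
s = 5.85 x 10^-25 M
Check: s = 5.9 × 10^-25 ≪ 0.534, so the approximation is valid.

s ≈ 5.85 × 10^-25 M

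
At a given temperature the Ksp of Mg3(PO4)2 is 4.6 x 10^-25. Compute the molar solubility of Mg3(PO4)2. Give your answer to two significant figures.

Mg3(PO4)2(s) ⇌ 3 Mg^2+(aq) + 2 PO4^3-(aq)
Ksp = [Mg^2+]^3[PO4^3-]^2
Let s = molar solubility. Then [Mg^2+] = 3s and [PO4^3-] = 2s.
So Ksp = (3s)^3 × (2s)^2 = 108s^5
s^5 = 4.6 x 10^-25 / 108, so s = 5.3 × 10^-6 M

5.3 × 10^-6 M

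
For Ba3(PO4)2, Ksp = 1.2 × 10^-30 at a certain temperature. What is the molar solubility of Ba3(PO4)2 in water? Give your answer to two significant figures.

4.1 × 10^-7 M

Ba3(PO4)2(s) ⇌ 3 Ba^2+ + 2 PO4^3-
Ksp = [Ba^2+]^3[PO4^3-]^2
Let s = molar solubility. Then [Ba^2+] = 3s and [PO4^3-] = 2s.
Substituting: Ksp = (3s)^3(2s)^2 = 108s^5
Solving, s = (1.2 × 10^-30/108)^(1/5) = 4.1 × 10^-7 M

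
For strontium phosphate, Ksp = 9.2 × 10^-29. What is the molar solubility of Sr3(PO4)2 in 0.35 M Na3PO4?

s ≈ 3.0e-10 M

Sr3(PO4)2(s) <=> 3 Sr^2+ + 2 PO4^3-
Ksp = [Sr^2+]^3[PO4^3-]^2
Let s be the molar solubility in this solution. [Sr^2+] = 3s, [PO4^3-] = 0.35 + 2s ≈ 0.35 (common-ion effect: PO4^3- is already 0.35 M).
Ksp ≈ (3s)^3 × (0.35)^2
s = 3.0 × 10^-10 M
Check: 2s = 6.1 × 10^-10 ≪ 0.35, so the approximation is valid.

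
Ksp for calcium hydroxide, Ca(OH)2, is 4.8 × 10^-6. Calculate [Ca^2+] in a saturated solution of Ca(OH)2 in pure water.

[Ca^2+] = 1.1e-2 M

Ca(OH)2(s) ⇌ Ca^2+ + 2 OH^-
Ksp = [Ca^2+][OH^-]^2
Let s = molar solubility. Then [Ca^2+] = s and [OH^-] = 2s.
Ksp = s(2s)^2 = 4s^3
s = (4.8 × 10^-6 / 4)^(1/3) = 1.06 × 10^-2 M
[Ca^2+] = s = 1.1 × 10^-2 M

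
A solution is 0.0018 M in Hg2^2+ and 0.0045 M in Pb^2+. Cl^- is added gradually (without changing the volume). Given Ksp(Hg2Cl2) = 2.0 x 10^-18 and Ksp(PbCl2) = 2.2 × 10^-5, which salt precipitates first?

Each salt begins to precipitate when Q = Ksp, i.e. when [Cl^-] reaches its threshold.
For Hg2Cl2: 2.0 x 10^-18 = 0.0018 × [Cl^-]^2  ⇒  [Cl^-] = 3.3 x 10^-8 M.
For PbCl2: 2.2 × 10^-5 = 0.0045 × [Cl^-]^2  ⇒  [Cl^-] = 7.0 x 10^-2 M.
The salt with the lower threshold [Cl^-] precipitates first: Hg2Cl2.

Hg2Cl2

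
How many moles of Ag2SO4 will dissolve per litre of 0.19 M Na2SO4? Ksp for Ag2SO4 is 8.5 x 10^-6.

Ag2SO4(s) ⇌ 2 Ag^+(aq) + SO4^2-(aq)
Ksp = [Ag^+]^2[SO4^2-]
Let s be the molar solubility in this solution. [Ag^+] = 2s, [SO4^2-] = 0.19 + s ≈ 0.19 (common-ion effect: SO4^2- is already 0.19 M).
Ksp ≈ (2s)^2 × 0.19
s = 3.3 × 10^-3 M
Check: s = 3.3 × 10^-3 ≪ 0.19, so the approximation is valid.

s = 3.3 x 10^-3 M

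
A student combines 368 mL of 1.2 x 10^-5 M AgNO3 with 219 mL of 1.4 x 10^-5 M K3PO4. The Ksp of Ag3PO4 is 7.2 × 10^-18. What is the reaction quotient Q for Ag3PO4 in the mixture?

Q = 2.2 × 10^-21

Total volume = 368 + 219 = 587 mL.
[Ag^+] = 1.2 × 10^-5 × (368/587) = 7.52 × 10^-6 M
[PO4^3-] = 1.4 × 10^-5 × (219/587) = 5.22 x 10^-6 M
Ag3PO4(s) <=> 3 Ag^+ + PO4^3-, so Q = [Ag^+]^3[PO4^3-]
Q = (7.52 x 10^-6)^3(5.22 × 10^-6) = 2.2 x 10^-21
Q < Ksp, so no precipitate of Ag3PO4 forms.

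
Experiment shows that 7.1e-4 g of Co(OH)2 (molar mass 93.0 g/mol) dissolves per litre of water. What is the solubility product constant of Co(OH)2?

Ksp = 1.8 x 10^-15

Molar solubility s = (7.1 x 10^-4 g/L) / (93.0 g/mol) = 7.63 × 10^-6 M.
Co(OH)2(s) <=> Co^2+(aq) + 2 OH^-(aq)
Let s = molar solubility. Then [Co^2+] = s and [OH^-] = 2s.
Ksp = [Co^2+][OH^-]^2
So Ksp = s × (2s)^2 = 4s^3
Ksp = 4 × (7.63 × 10^-6)^3 = 1.8 × 10^-15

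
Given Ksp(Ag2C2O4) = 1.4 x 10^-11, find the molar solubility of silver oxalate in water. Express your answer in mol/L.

Ag2C2O4(s) ⇌ 2 Ag^+ + C2O4^2-
Ksp = [Ag^+]^2[C2O4^2-]
Let s = molar solubility. Then [Ag^+] = 2s and [C2O4^2-] = s.
So Ksp = (2s)^2 × s = 4s^3
Solving, s = (1.4 x 10^-11/4)^(1/3) = 1.5 x 10^-4 M

s = 1.5 x 10^-4 M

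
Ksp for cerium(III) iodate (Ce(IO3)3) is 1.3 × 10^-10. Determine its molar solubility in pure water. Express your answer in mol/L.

Ce(IO3)3(s) ⇌ Ce^3+(aq) + 3 IO3^-(aq)
Ksp = [Ce^3+][IO3^-]^3
Let s = molar solubility. Then [Ce^3+] = s and [IO3^-] = 3s.
So Ksp = s × (3s)^3 = 27s^4
Solving, s = (1.3 × 10^-10/27)^(1/4) = 1.5 x 10^-3 M

1.5 × 10^-3 M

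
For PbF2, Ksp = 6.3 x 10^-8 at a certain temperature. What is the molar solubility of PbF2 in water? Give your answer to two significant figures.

PbF2(s) ⇌ Pb^2+(aq) + 2 F^-(aq)
Ksp = [Pb^2+][F^-]^2
With molar solubility s: [Pb^2+] = s, [F^-] = 2s.
So Ksp = s × (2s)^2 = 4s^3
s = (6.3 x 10^-8 / 4)^(1/3) = 2.5 × 10^-3 M

s = 2.5e-3 M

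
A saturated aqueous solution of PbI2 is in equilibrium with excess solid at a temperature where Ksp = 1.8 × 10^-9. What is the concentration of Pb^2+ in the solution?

PbI2(s) <=> Pb^2+(aq) + 2 I^-(aq)
Ksp = [Pb^2+][I^-]^2
For each mole of PbI2 that dissolves: [Pb^2+] = s, [I^-] = 2s.
Substituting: Ksp = s(2s)^2 = 4s^3
s^3 = 1.8 × 10^-9 / 4, so s = 7.66 x 10^-4 M
[Pb^2+] = s = 7.7 × 10^-4 M

7.7e-4 M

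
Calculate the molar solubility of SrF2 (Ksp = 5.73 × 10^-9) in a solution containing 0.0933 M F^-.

6.58e-7 M

SrF2(s) ⇌ Sr^2+(aq) + 2 F^-(aq)
Ksp = [Sr^2+][F^-]^2
If s mol/L dissolves here, [Sr^2+] = s, [F^-] = 0.0933 + 2s ≈ 0.0933 (common-ion effect: F^- is already 0.0933 M).
Ksp ≈ s × (0.0933)^2
s = 6.58 × 10^-7 M
Check: 2s = 1.3 x 10^-6 ≪ 0.0933, so the approximation is valid.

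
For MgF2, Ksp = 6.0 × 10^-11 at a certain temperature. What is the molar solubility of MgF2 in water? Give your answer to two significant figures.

MgF2(s) ⇌ Mg^2+ + 2 F^-
Ksp = [Mg^2+][F^-]^2
If s mol/L of MgF2 dissolves, [Mg^2+] = s and [F^-] = 2s.
So Ksp = s × (2s)^2 = 4s^3
s^3 = 6.0 × 10^-11 / 4, so s = 2.5 × 10^-4 M

s ≈ 2.5 × 10^-4 M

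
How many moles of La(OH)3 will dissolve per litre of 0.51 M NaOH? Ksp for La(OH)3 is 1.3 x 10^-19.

9.8 x 10^-19 M

La(OH)3(s) ⇌ La^3+(aq) + 3 OH^-(aq)
Ksp = [La^3+][OH^-]^3
Let s be the molar solubility in this solution. [La^3+] = s, [OH^-] = 0.51 + 3s ≈ 0.51 (Ksp is small, so little additional dissolves).
Ksp ≈ s × (0.51)^3
s = 9.8 × 10^-19 M
Check: 3s = 2.9 x 10^-18 ≪ 0.51, so the approximation is valid.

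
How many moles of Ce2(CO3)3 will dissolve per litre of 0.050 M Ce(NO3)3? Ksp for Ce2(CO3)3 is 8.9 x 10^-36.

Ce2(CO3)3(s) ⇌ 2 Ce^3+(aq) + 3 CO3^2-(aq)
Ksp = [Ce^3+]^2[CO3^2-]^3
Let s be the molar solubility in this solution. [Ce^3+] = 0.050 + 2s ≈ 0.050, [CO3^2-] = 3s (common-ion effect: Ce^3+ is already 0.050 M).
Ksp ≈ (0.050)^2 × (3s)^3
s = 5.1 × 10^-12 M
Check: 2s = 1.0 × 10^-11 ≪ 0.050, so the approximation is valid.

5.1e-12 M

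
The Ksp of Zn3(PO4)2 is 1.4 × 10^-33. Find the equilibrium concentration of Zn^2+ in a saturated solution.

Zn3(PO4)2(s) ⇌ 3 Zn^2+(aq) + 2 PO4^3-(aq)
Ksp = [Zn^2+]^3[PO4^3-]^2
Let s = molar solubility. Then [Zn^2+] = 3s and [PO4^3-] = 2s.
Substituting: Ksp = (3s)^3(2s)^2 = 108s^5
s = (1.4 × 10^-33 / 108)^(1/5) = 1.05 × 10^-7 M
[Zn^2+] = 3s = 3.2 × 10^-7 M

[Zn^2+] = 3.2 x 10^-7 M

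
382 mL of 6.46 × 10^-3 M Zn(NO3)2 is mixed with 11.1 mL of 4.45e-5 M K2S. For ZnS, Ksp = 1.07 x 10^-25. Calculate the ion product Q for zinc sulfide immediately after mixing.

Q = 7.89e-9

Total volume = 382 + 11.1 = 393.1 mL.
[Zn^2+] = 6.46 × 10^-3 × (382/393.1) = 6.278 × 10^-3 M
[S^2-] = 4.45 × 10^-5 × (11.1/393.1) = 1.257 × 10^-6 M
ZnS(s) <=> Zn^2+(aq) + S^2-(aq), so Q = [Zn^2+][S^2-]
Q = (6.278 × 10^-3)(1.257 × 10^-6) = 7.89 × 10^-9
Q > Ksp, so ZnS will precipitate.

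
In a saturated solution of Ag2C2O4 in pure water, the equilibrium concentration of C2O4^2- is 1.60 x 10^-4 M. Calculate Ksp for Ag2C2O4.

Ag2C2O4(s) ⇌ 2 Ag^+ + C2O4^2-
Stoichiometry gives [Ag^+] = (2/1)[C2O4^2-] = 3.200 × 10^-4 M.
Ksp = [Ag^+]^2[C2O4^2-]
Ksp = (3.200 × 10^-4)^2 × 1.60 x 10^-4 = 1.64 × 10^-11

1.64e-11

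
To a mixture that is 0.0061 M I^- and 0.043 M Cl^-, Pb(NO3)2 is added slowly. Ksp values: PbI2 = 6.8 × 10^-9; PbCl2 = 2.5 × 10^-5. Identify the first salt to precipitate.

PbI2

Precipitation of each salt starts when its ion product equals its Ksp.
For PbI2: 6.8 × 10^-9 = (0.0061)^2 × [Pb^2+]  ⇒  [Pb^2+] = 1.8 × 10^-4 M.
For PbCl2: 2.5 × 10^-5 = (0.043)^2 × [Pb^2+]  ⇒  [Pb^2+] = 1.4 × 10^-2 M.
The salt with the lower threshold [Pb^2+] precipitates first: PbI2.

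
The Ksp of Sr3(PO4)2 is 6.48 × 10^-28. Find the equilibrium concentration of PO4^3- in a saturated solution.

Sr3(PO4)2(s) ⇌ 3 Sr^2+(aq) + 2 PO4^3-(aq)
Ksp = [Sr^2+]^3[PO4^3-]^2
With molar solubility s: [Sr^2+] = 3s, [PO4^3-] = 2s.
So Ksp = (3s)^3 × (2s)^2 = 108s^5
s^5 = 6.48 × 10^-28 / 108, so s = 1.431 x 10^-6 M
[PO4^3-] = 2s = 2.86 x 10^-6 M

[PO4^3-] = 2.86 × 10^-6 M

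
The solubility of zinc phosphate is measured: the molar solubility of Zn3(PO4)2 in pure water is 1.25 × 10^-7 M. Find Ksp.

3.30 × 10^-33

Zn3(PO4)2(s) ⇌ 3 Zn^2+ + 2 PO4^3-
Let s = molar solubility. Then [Zn^2+] = 3s and [PO4^3-] = 2s.
Ksp = [Zn^2+]^3[PO4^3-]^2
Ksp = (3s)^3(2s)^2 = 108s^5
Ksp = 108 × (1.25 × 10^-7)^5 = 3.30 × 10^-33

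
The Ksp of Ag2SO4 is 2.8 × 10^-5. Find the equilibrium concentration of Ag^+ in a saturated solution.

Ag2SO4(s) <=> 2 Ag^+(aq) + SO4^2-(aq)
Ksp = [Ag^+]^2[SO4^2-]
If s mol/L of Ag2SO4 dissolves, [Ag^+] = 2s and [SO4^2-] = s.
So Ksp = (2s)^2 × s = 4s^3
Solving, s = (2.8 × 10^-5/4)^(1/3) = 1.91 × 10^-2 M
[Ag^+] = 2s = 3.8 x 10^-2 M

[Ag^+] ≈ 0.038 M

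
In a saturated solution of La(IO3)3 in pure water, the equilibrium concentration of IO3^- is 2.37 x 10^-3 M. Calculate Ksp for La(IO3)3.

Ksp ≈ 1.05e-11

La(IO3)3(s) <=> La^3+ + 3 IO3^-
Stoichiometry gives [La^3+] = (1/3)[IO3^-] = 7.900 × 10^-4 M.
Ksp = [La^3+][IO3^-]^3
Ksp = 7.900 × 10^-4 × (2.37 × 10^-3)^3 = 1.05 × 10^-11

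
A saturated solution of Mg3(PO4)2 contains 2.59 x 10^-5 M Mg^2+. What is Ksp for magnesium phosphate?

5.18 x 10^-24

Mg3(PO4)2(s) ⇌ 3 Mg^2+(aq) + 2 PO4^3-(aq)
Stoichiometry gives [PO4^3-] = (2/3)[Mg^2+] = 1.727 × 10^-5 M.
Ksp = [Mg^2+]^3[PO4^3-]^2
Ksp = (2.59 x 10^-5)^3 × (1.727 × 10^-5)^2 = 5.18 x 10^-24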